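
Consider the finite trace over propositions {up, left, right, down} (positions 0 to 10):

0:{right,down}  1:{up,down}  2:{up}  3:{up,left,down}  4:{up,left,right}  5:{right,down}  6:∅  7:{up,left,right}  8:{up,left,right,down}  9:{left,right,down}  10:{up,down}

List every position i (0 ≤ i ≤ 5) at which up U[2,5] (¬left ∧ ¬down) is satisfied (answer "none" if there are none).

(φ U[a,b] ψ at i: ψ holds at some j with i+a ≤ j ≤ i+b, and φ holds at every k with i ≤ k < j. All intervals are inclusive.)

Evaluate at each i in [0,5]:
  i=0: ✗ (lhs fails at k=0 before rhs at j=2)
  i=1: ✗ (lhs fails at k=5 before rhs at j=6)
  i=2: ✗ (lhs fails at k=5 before rhs at j=6)
  i=3: ✗ (lhs fails at k=5 before rhs at j=6)
  i=4: ✗ (lhs fails at k=5 before rhs at j=6)
  i=5: ✗ (no rhs in [7,10])

none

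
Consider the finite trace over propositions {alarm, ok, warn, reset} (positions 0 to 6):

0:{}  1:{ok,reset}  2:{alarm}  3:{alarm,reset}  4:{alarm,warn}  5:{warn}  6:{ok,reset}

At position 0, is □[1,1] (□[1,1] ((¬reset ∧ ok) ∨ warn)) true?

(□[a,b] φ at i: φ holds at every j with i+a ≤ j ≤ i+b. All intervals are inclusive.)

Does not hold

Check □[1,1] ((¬reset ∧ ok) ∨ warn) at every j in [1,1]:
  j=1: fails at 2
Fails at j=1 → formula fails.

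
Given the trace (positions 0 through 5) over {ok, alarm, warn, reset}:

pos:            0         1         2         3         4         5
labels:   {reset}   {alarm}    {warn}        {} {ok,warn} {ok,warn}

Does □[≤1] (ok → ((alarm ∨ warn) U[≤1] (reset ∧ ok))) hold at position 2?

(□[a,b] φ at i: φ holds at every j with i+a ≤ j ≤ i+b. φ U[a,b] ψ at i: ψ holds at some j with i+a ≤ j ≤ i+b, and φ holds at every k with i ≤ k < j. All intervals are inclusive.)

Holds

Check (ok → ((alarm ∨ warn) U[≤1] (reset ∧ ok))) at every j in [2,3]:
  j=2: antecedent false → ✓
  j=3: antecedent false → ✓
All positions satisfy it → formula holds.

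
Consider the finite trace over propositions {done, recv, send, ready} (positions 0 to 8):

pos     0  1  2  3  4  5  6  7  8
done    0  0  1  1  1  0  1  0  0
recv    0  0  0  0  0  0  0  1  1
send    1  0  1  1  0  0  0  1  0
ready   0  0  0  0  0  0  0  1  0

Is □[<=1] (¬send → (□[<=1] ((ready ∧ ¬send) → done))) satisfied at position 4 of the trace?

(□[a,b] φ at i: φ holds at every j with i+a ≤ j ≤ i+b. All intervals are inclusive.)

Holds

Check (¬send → (□[<=1] ((ready ∧ ¬send) → done))) at every j in [4,5]:
  j=4: antecedent true; consequent holds on [4,5] → ✓
  j=5: antecedent true; consequent holds on [5,6] → ✓
All positions satisfy it → formula holds.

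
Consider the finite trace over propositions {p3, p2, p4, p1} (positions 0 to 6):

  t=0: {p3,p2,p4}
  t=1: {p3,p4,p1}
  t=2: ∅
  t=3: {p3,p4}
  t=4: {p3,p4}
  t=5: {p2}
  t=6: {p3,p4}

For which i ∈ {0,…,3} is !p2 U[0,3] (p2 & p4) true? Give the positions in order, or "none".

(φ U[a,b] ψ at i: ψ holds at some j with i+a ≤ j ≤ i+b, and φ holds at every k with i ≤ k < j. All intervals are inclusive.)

Evaluate at each i in [0,3]:
  i=0: ✓ (rhs at j=0)
  i=1: ✗ (no rhs in [1,4])
  i=2: ✗ (no rhs in [2,5])
  i=3: ✗ (no rhs in [3,6])

0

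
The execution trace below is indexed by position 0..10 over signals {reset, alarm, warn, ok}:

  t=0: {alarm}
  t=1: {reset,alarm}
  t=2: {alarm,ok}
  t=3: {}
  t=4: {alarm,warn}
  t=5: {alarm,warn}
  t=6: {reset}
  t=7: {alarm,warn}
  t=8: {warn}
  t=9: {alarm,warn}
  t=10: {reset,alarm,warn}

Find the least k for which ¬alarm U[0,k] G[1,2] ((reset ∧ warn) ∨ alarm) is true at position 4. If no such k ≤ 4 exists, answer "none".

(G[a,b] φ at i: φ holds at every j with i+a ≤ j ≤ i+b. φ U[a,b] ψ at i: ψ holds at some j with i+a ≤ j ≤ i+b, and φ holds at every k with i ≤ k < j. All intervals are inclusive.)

none

Need earliest j ≥ 4 with G[1,2] ((reset ∧ warn) ∨ alarm), and ¬alarm at every k in [4,j-1].
  j=4: rhs fails.
  j=5: rhs fails.
  j=6: rhs fails.
  j=7: rhs fails.
  j=8: rhs holds but lhs fails at k=4.
No witness within the range → none.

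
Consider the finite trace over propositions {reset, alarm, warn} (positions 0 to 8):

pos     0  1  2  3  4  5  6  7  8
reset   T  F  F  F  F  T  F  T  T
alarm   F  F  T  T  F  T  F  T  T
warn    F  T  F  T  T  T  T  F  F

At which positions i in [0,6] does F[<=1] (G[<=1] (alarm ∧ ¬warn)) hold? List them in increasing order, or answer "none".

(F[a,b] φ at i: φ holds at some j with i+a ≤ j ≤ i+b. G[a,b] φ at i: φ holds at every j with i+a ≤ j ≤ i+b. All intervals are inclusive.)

6

Evaluate at each i in [0,6]:
  i=0: ✗ (none in [0,1])
  i=1: ✗ (none in [1,2])
  i=2: ✗ (none in [2,3])
  i=3: ✗ (none in [3,4])
  i=4: ✗ (none in [4,5])
  i=5: ✗ (none in [5,6])
  i=6: ✓ (witness j=7)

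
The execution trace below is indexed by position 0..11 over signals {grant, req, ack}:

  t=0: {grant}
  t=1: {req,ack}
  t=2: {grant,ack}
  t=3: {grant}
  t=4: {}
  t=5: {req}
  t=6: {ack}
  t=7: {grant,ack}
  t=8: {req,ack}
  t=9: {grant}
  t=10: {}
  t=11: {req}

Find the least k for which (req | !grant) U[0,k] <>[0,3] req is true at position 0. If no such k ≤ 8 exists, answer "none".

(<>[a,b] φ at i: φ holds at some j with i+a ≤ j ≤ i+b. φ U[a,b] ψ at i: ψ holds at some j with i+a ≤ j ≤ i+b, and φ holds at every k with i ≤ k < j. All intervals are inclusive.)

Need earliest j ≥ 0 with <>[0,3] req, and (req | !grant) at every k in [0,j-1].
  j=0: rhs holds (empty prefix). k = 0.

0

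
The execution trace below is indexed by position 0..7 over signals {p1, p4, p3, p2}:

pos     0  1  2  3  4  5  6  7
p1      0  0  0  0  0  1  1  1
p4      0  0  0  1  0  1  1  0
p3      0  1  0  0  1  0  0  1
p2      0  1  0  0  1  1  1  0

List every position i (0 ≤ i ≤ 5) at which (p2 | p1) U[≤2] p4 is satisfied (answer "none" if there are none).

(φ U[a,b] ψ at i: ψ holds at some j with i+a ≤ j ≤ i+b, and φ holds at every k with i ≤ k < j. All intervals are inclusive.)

Evaluate at each i in [0,5]:
  i=0: ✗ (no rhs in [0,2])
  i=1: ✗ (lhs fails at k=2 before rhs at j=3)
  i=2: ✗ (lhs fails at k=2 before rhs at j=3)
  i=3: ✓ (rhs at j=3)
  i=4: ✓ (rhs at j=5; lhs holds on [4,4])
  i=5: ✓ (rhs at j=5)

3, 4, 5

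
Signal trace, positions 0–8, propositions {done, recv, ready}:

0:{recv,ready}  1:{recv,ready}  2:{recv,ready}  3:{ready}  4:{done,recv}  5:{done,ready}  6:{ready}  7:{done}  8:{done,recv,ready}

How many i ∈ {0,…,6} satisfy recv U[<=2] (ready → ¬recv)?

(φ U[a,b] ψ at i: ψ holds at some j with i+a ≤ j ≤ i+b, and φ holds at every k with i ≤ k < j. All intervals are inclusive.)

6

Evaluate at each i in [0,6]:
  i=0: ✗ (no rhs in [0,2])
  i=1: ✓ (rhs at j=3; lhs holds on [1,2])
  i=2: ✓ (rhs at j=3; lhs holds on [2,2])
  i=3: ✓ (rhs at j=3)
  i=4: ✓ (rhs at j=4)
  i=5: ✓ (rhs at j=5)
  i=6: ✓ (rhs at j=6)
Positions where it holds: {1, 2, 3, 4, 5, 6} → 6.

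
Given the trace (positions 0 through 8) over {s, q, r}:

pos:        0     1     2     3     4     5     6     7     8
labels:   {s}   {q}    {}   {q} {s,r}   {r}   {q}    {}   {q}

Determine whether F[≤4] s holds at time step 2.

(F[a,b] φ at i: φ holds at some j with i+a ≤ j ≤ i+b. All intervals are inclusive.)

Yes

Check s at each j in [2,6]:
  j=2: false
  j=3: false
  j=4: true
  j=5: false
  j=6: false
Found at j=4 → formula holds.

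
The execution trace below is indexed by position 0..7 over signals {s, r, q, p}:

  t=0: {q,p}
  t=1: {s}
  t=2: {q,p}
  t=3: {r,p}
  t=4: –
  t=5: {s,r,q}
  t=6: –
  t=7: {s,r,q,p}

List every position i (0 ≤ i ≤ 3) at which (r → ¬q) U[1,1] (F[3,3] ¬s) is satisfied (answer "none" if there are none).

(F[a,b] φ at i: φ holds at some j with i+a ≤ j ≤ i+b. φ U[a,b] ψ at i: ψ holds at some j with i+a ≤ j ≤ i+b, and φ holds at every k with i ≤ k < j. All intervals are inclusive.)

Evaluate at each i in [0,3]:
  i=0: ✓ (rhs at j=1; lhs holds on [0,0])
  i=1: ✗ (no rhs in [2,2])
  i=2: ✓ (rhs at j=3; lhs holds on [2,2])
  i=3: ✗ (no rhs in [4,4])

0, 2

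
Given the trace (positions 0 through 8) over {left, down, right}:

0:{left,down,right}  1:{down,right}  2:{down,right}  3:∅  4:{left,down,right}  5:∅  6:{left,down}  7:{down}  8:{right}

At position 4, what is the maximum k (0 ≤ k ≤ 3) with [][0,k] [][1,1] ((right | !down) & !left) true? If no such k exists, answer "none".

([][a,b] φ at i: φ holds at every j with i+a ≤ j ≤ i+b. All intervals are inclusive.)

[][1,1] ((right | !down) & !left) must hold from j=4 onward; find where it first fails.
  j=4: holds
  j=5: fails
Holds on [4,4], so largest k = 0.

0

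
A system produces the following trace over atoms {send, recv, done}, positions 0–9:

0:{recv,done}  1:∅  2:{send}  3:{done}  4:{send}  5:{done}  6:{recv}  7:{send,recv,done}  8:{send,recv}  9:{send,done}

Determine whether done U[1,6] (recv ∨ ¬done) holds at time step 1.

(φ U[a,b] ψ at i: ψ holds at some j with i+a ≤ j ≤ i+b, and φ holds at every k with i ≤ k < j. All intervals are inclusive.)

Does not hold

Need some j in [2,7] with (recv ∨ ¬done), and done at every k in [1,j-1].
  j=2: (recv ∨ ¬done) holds, but done fails at k=1 → not this j.
  j=3: (recv ∨ ¬done) false.
  j=4: (recv ∨ ¬done) holds, but done fails at k=1 → not this j.
  j=5: (recv ∨ ¬done) false.
  j=6: (recv ∨ ¬done) holds, but done fails at k=1 → not this j.
  j=7: (recv ∨ ¬done) holds, but done fails at k=1 → not this j.
No j in the window works → until fails.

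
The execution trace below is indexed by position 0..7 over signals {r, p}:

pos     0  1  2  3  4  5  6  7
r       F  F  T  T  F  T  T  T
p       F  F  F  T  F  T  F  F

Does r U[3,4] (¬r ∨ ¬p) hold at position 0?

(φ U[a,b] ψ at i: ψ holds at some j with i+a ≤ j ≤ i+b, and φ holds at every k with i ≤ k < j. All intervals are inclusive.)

False

Need some j in [3,4] with (¬r ∨ ¬p), and r at every k in [0,j-1].
  j=3: (¬r ∨ ¬p) false.
  j=4: (¬r ∨ ¬p) holds, but r fails at k=0 → not this j.
No j in the window works → until fails.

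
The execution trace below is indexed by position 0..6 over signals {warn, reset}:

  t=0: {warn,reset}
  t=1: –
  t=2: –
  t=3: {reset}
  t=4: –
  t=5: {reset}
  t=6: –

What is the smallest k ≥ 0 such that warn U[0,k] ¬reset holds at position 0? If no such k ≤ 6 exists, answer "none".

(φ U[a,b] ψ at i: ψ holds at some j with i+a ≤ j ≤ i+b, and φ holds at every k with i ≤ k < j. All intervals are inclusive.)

Need earliest j ≥ 0 with ¬reset, and warn at every k in [0,j-1].
  j=0: rhs fails.
  j=1: rhs holds; lhs holds on [0,0]. k = 1.

1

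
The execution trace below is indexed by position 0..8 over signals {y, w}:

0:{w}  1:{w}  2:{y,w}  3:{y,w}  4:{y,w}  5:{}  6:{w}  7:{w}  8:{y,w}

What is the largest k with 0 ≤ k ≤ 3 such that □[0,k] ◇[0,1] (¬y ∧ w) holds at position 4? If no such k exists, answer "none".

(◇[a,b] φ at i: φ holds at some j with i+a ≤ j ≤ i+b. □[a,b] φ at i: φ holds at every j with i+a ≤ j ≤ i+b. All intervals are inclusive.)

none

◇[0,1] (¬y ∧ w) must hold from j=4 onward; find where it first fails.
  j=4: fails → no k works.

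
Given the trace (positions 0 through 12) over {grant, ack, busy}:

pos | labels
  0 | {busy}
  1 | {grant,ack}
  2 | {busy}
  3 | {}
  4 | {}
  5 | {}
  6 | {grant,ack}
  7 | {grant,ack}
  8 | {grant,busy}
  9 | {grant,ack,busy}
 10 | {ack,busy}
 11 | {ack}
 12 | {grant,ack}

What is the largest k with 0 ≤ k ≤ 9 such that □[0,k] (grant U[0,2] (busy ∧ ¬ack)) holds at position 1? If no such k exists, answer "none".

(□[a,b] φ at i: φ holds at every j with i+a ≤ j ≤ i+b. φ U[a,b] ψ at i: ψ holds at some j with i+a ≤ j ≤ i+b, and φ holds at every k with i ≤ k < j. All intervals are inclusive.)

1

(grant U[0,2] (busy ∧ ¬ack)) must hold from j=1 onward; find where it first fails.
  j=1: holds
  j=2: holds
  j=3: fails
Holds on [1,2], so largest k = 1.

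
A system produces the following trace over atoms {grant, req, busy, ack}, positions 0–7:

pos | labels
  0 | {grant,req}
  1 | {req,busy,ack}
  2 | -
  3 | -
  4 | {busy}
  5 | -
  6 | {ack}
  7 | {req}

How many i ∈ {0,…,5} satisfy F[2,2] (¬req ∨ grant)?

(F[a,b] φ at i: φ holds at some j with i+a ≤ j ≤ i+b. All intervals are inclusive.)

Evaluate at each i in [0,5]:
  i=0: ✓ (witness j=2)
  i=1: ✓ (witness j=3)
  i=2: ✓ (witness j=4)
  i=3: ✓ (witness j=5)
  i=4: ✓ (witness j=6)
  i=5: ✗ (none in [7,7])
Positions where it holds: {0, 1, 2, 3, 4} → 5.

5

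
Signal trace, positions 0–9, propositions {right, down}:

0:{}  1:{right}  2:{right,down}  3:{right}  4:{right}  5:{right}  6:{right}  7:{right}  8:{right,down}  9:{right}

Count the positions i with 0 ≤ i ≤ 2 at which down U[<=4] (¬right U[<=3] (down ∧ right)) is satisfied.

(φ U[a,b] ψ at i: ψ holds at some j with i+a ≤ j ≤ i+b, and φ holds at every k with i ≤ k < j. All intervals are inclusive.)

1

Evaluate at each i in [0,2]:
  i=0: ✗ (lhs fails at k=0 before rhs at j=2)
  i=1: ✗ (lhs fails at k=1 before rhs at j=2)
  i=2: ✓ (rhs at j=2)
Positions where it holds: {2} → 1.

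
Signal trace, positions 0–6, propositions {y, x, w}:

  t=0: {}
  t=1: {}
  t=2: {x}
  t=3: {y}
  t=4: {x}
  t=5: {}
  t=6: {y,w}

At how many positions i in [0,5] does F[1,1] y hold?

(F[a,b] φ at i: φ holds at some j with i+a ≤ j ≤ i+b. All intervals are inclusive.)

2

Evaluate at each i in [0,5]:
  i=0: ✗ (none in [1,1])
  i=1: ✗ (none in [2,2])
  i=2: ✓ (witness j=3)
  i=3: ✗ (none in [4,4])
  i=4: ✗ (none in [5,5])
  i=5: ✓ (witness j=6)
Positions where it holds: {2, 5} → 2.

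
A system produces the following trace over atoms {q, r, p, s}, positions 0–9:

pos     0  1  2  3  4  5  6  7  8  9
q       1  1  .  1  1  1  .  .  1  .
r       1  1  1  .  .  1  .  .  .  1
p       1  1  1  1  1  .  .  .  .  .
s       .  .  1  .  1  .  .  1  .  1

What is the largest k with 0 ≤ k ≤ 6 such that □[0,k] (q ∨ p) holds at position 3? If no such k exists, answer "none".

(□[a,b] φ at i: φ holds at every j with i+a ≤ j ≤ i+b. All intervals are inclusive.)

2

(q ∨ p) must hold from j=3 onward; find where it first fails.
  j=3: holds
  j=4: holds
  j=5: holds
  j=6: fails
Holds on [3,5], so largest k = 2.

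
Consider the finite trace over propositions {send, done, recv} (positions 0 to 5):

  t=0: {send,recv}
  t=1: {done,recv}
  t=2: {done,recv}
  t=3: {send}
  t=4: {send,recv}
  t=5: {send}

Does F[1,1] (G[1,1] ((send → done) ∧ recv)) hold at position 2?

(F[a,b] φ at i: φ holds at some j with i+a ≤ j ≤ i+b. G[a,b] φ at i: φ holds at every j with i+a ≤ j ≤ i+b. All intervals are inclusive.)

False

Check G[1,1] ((send → done) ∧ recv) at each j in [3,3]:
  j=3: fails at 4
No position in the window satisfies it → formula fails.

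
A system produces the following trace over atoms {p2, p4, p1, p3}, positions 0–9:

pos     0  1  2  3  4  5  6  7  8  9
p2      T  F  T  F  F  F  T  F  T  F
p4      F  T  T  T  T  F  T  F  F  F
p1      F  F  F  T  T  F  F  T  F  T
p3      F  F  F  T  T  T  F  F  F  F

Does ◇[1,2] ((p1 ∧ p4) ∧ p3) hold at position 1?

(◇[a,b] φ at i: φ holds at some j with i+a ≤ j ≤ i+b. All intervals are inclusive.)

Check ((p1 ∧ p4) ∧ p3) at each j in [2,3]:
  j=2: false
  j=3: true
Found at j=3 → formula holds.

True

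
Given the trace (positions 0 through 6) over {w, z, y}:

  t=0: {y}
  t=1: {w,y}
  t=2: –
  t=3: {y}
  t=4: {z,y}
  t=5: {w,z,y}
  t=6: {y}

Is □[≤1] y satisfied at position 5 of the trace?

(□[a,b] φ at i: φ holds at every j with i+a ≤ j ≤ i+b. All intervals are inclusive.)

Holds

Check y at every j in [5,6]:
  j=5: true
  j=6: true
All positions satisfy it → formula holds.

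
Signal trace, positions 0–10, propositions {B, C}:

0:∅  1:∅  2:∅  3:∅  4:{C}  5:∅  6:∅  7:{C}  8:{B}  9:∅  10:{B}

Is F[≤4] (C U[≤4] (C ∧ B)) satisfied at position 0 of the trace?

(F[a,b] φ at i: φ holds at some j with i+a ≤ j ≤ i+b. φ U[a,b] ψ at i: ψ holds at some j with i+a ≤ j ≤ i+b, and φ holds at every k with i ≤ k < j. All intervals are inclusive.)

Check (C U[≤4] (C ∧ B)) at each j in [0,4]:
  j=0: fails
  j=1: fails
  j=2: fails
  j=3: fails
  j=4: fails
No position in the window satisfies it → formula fails.

Does not hold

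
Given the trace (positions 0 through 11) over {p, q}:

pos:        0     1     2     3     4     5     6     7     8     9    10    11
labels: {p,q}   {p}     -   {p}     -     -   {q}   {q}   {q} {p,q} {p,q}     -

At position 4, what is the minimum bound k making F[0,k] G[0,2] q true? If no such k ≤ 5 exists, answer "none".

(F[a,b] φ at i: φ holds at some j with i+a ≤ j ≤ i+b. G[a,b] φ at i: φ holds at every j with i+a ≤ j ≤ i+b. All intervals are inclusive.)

2

Scan j = 4,5,… for G[0,2] q:
  j=4: fails
  j=5: fails
  j=6: holds
First hit at j=6, so smallest k = 6-4 = 2.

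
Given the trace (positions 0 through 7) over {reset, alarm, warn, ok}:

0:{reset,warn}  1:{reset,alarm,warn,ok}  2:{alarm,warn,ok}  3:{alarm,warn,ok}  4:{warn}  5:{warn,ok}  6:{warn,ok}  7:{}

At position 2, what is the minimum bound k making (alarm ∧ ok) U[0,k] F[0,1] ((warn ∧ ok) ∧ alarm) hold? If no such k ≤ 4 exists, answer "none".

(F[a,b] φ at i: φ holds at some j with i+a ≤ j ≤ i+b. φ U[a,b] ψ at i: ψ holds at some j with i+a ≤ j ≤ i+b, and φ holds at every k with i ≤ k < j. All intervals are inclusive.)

Need earliest j ≥ 2 with F[0,1] ((warn ∧ ok) ∧ alarm), and (alarm ∧ ok) at every k in [2,j-1].
  j=2: rhs holds (empty prefix). k = 0.

0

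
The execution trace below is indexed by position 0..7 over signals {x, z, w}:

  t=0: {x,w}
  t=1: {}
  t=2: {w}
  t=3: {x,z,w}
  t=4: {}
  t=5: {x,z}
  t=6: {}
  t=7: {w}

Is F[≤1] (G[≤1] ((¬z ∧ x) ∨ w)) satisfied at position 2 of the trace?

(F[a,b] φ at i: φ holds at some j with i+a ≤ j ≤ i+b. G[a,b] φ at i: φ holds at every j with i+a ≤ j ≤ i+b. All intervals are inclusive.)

Check G[≤1] ((¬z ∧ x) ∨ w) at each j in [2,3]:
  j=2: holds on [2,3]
  j=3: fails at 4
Found at j=2 → formula holds.

Holds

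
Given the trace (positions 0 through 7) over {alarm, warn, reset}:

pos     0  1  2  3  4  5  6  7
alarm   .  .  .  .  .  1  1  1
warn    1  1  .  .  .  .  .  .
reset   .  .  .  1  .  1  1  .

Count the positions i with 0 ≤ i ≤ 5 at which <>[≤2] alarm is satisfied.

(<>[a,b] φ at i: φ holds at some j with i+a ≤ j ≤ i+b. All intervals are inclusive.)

Evaluate at each i in [0,5]:
  i=0: ✗ (none in [0,2])
  i=1: ✗ (none in [1,3])
  i=2: ✗ (none in [2,4])
  i=3: ✓ (witness j=5)
  i=4: ✓ (witness j=5)
  i=5: ✓ (witness j=5)
Positions where it holds: {3, 4, 5} → 3.

3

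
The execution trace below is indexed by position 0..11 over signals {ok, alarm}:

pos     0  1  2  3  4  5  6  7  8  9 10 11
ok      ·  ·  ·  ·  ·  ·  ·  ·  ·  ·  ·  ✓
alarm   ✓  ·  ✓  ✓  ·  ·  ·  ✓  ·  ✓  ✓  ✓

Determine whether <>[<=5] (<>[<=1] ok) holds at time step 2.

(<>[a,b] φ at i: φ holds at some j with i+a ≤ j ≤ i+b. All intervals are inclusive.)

Does not hold

Check <>[<=1] ok at each j in [2,7]:
  j=2: fails (none in [2,3])
  j=3: fails (none in [3,4])
  j=4: fails (none in [4,5])
  j=5: fails (none in [5,6])
  j=6: fails (none in [6,7])
  j=7: fails (none in [7,8])
No position in the window satisfies it → formula fails.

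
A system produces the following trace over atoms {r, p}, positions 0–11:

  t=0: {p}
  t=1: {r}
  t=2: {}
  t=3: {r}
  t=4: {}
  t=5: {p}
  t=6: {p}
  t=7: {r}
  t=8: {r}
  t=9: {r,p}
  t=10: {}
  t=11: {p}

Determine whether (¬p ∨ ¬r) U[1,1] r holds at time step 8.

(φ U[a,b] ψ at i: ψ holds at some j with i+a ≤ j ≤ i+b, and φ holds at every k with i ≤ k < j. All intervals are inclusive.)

Yes

Need some j in [9,9] with r, and (¬p ∨ ¬r) at every k in [8,j-1].
  j=9: r holds; (¬p ∨ ¬r) holds at every k in [8,8] → satisfied.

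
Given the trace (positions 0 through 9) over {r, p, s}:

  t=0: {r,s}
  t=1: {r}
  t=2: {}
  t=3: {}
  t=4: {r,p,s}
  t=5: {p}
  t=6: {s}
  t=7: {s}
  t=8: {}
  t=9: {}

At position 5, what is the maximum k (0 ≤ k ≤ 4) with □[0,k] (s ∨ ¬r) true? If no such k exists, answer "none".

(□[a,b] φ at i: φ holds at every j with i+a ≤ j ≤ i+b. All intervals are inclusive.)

4

(s ∨ ¬r) must hold from j=5 onward; find where it first fails.
  j=5: holds
  j=6: holds
  j=7: holds
  j=8: holds
  j=9: holds
Holds through j=9; largest k = 4.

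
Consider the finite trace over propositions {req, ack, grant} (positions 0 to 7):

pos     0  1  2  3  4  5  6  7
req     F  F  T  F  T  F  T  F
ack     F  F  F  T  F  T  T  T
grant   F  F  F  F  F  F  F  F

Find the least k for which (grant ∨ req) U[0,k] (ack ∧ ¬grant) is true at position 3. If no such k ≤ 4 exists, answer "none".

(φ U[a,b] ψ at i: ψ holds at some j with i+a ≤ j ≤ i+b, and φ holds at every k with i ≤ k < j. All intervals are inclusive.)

0

Need earliest j ≥ 3 with (ack ∧ ¬grant), and (grant ∨ req) at every k in [3,j-1].
  j=3: rhs holds (empty prefix). k = 0.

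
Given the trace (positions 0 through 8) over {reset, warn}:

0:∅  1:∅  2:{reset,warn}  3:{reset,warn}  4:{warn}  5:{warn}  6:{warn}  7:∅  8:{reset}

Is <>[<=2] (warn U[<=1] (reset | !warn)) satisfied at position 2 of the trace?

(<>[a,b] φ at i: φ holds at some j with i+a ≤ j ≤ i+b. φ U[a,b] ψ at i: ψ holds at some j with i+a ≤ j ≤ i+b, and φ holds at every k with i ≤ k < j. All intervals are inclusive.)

Check (warn U[<=1] (reset | !warn)) at each j in [2,4]:
  j=2: holds
  j=3: holds
  j=4: fails
Found at j=2 → formula holds.

Yes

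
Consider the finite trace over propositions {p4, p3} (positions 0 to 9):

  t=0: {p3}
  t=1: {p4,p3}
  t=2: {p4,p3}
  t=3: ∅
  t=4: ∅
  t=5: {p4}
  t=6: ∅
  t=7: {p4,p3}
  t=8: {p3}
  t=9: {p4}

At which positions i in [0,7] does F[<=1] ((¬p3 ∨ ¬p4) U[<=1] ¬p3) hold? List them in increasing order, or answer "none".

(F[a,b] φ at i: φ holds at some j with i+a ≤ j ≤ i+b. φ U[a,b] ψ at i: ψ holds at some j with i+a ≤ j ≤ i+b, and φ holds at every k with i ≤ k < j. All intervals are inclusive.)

2, 3, 4, 5, 6, 7

Evaluate at each i in [0,7]:
  i=0: ✗ (none in [0,1])
  i=1: ✗ (none in [1,2])
  i=2: ✓ (witness j=3)
  i=3: ✓ (witness j=3)
  i=4: ✓ (witness j=4)
  i=5: ✓ (witness j=5)
  i=6: ✓ (witness j=6)
  i=7: ✓ (witness j=8)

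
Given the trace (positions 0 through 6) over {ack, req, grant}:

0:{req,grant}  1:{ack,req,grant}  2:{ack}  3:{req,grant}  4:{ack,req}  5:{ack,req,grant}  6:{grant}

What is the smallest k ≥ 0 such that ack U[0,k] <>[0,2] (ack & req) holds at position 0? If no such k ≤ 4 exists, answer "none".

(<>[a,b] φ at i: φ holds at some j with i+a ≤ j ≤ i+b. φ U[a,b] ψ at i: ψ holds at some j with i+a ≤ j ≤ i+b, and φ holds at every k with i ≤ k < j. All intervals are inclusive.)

0

Need earliest j ≥ 0 with <>[0,2] (ack & req), and ack at every k in [0,j-1].
  j=0: rhs holds (empty prefix). k = 0.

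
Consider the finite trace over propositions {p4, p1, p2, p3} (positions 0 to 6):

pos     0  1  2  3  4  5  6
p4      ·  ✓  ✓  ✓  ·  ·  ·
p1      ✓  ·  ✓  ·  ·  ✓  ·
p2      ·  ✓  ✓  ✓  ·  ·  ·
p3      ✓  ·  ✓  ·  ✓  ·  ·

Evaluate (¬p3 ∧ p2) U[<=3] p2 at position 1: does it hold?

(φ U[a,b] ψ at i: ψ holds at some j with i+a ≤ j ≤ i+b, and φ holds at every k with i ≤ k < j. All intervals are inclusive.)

Need some j in [1,4] with p2, and (¬p3 ∧ p2) at every k in [1,j-1].
  j=1: p2 holds; no prefix to check → satisfied.

Yes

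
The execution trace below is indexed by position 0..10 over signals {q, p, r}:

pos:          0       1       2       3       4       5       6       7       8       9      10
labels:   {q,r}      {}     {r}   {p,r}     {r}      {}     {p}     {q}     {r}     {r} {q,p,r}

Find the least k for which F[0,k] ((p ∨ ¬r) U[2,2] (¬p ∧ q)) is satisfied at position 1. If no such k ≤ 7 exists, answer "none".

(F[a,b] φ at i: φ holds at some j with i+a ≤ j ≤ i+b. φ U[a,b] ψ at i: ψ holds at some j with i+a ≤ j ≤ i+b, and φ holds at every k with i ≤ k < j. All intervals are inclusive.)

4

Scan j = 1,2,… for ((p ∨ ¬r) U[2,2] (¬p ∧ q)):
  j=1: fails
  j=2: fails
  j=3: fails
  j=4: fails
  j=5: holds
First hit at j=5, so smallest k = 5-1 = 4.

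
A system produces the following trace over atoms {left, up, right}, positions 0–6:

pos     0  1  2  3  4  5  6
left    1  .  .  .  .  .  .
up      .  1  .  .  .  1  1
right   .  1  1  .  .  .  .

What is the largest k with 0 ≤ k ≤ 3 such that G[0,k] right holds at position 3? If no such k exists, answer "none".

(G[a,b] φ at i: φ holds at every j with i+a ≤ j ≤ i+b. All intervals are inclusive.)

right must hold from j=3 onward; find where it first fails.
  j=3: fails → no k works.

none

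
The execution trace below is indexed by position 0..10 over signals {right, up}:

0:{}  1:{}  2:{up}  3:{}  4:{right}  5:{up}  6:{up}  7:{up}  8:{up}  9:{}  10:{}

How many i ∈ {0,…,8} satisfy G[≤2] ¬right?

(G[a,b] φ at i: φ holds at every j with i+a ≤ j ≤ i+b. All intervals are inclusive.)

Evaluate at each i in [0,8]:
  i=0: ✓ (all of [0,2])
  i=1: ✓ (all of [1,3])
  i=2: ✗ (fails at j=4)
  i=3: ✗ (fails at j=4)
  i=4: ✗ (fails at j=4)
  i=5: ✓ (all of [5,7])
  i=6: ✓ (all of [6,8])
  i=7: ✓ (all of [7,9])
  i=8: ✓ (all of [8,10])
Positions where it holds: {0, 1, 5, 6, 7, 8} → 6.

6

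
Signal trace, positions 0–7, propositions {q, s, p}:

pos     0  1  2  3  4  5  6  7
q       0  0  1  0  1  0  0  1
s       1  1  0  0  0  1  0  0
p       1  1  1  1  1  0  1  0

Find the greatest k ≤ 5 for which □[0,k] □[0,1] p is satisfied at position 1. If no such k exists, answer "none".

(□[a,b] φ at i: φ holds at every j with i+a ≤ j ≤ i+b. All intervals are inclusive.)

□[0,1] p must hold from j=1 onward; find where it first fails.
  j=1: holds
  j=2: holds
  j=3: holds
  j=4: fails
Holds on [1,3], so largest k = 2.

2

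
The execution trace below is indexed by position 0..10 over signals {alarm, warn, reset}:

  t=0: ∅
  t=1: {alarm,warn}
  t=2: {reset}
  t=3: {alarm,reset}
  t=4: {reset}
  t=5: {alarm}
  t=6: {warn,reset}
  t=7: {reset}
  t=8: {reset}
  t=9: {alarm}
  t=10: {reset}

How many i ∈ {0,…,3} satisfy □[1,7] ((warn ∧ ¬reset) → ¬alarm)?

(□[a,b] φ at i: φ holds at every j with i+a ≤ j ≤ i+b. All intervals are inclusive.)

3

Evaluate at each i in [0,3]:
  i=0: ✗ (fails at j=1)
  i=1: ✓ (all of [2,8])
  i=2: ✓ (all of [3,9])
  i=3: ✓ (all of [4,10])
Positions where it holds: {1, 2, 3} → 3.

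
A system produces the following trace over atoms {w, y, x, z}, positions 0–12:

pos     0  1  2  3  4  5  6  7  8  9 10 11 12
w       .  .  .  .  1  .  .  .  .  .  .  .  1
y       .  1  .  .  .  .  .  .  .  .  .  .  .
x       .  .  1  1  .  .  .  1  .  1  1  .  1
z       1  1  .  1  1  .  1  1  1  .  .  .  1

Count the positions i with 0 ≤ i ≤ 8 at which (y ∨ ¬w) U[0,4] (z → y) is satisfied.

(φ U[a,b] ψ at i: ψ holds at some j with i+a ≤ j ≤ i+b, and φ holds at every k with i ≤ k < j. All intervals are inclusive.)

Evaluate at each i in [0,8]:
  i=0: ✓ (rhs at j=1; lhs holds on [0,0])
  i=1: ✓ (rhs at j=1)
  i=2: ✓ (rhs at j=2)
  i=3: ✗ (lhs fails at k=4 before rhs at j=5)
  i=4: ✗ (lhs fails at k=4 before rhs at j=5)
  i=5: ✓ (rhs at j=5)
  i=6: ✓ (rhs at j=9; lhs holds on [6,8])
  i=7: ✓ (rhs at j=9; lhs holds on [7,8])
  i=8: ✓ (rhs at j=9; lhs holds on [8,8])
Positions where it holds: {0, 1, 2, 5, 6, 7, 8} → 7.

7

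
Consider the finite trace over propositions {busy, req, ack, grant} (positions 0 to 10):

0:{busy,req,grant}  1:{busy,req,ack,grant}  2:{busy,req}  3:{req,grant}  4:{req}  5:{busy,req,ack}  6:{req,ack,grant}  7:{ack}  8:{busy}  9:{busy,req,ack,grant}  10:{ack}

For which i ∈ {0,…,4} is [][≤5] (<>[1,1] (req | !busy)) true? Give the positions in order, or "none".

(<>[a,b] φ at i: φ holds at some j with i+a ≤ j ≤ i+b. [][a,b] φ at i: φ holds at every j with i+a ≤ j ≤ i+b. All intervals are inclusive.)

Evaluate at each i in [0,4]:
  i=0: ✓ (all of [0,5])
  i=1: ✓ (all of [1,6])
  i=2: ✗ (fails at j=7)
  i=3: ✗ (fails at j=7)
  i=4: ✗ (fails at j=7)

0, 1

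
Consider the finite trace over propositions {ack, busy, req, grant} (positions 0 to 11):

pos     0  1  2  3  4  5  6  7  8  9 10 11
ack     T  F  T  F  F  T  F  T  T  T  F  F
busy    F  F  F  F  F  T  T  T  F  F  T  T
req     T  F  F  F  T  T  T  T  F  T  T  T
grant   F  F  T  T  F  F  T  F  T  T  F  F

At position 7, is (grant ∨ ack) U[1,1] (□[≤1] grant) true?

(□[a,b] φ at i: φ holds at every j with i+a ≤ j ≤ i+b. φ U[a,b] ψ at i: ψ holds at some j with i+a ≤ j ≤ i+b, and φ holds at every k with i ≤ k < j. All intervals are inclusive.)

Need some j in [8,8] with □[≤1] grant, and (grant ∨ ack) at every k in [7,j-1].
  j=8: □[≤1] grant holds; (grant ∨ ack) holds at every k in [7,7] → satisfied.

Yes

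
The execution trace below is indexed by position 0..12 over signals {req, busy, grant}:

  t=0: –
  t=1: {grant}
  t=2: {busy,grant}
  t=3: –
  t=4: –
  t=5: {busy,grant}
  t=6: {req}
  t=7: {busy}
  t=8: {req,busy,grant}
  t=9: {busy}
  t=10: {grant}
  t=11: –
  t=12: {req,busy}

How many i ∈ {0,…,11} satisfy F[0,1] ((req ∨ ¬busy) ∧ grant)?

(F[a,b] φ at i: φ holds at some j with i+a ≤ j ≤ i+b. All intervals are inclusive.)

Evaluate at each i in [0,11]:
  i=0: ✓ (witness j=1)
  i=1: ✓ (witness j=1)
  i=2: ✗ (none in [2,3])
  i=3: ✗ (none in [3,4])
  i=4: ✗ (none in [4,5])
  i=5: ✗ (none in [5,6])
  i=6: ✗ (none in [6,7])
  i=7: ✓ (witness j=8)
  i=8: ✓ (witness j=8)
  i=9: ✓ (witness j=10)
  i=10: ✓ (witness j=10)
  i=11: ✗ (none in [11,12])
Positions where it holds: {0, 1, 7, 8, 9, 10} → 6.

6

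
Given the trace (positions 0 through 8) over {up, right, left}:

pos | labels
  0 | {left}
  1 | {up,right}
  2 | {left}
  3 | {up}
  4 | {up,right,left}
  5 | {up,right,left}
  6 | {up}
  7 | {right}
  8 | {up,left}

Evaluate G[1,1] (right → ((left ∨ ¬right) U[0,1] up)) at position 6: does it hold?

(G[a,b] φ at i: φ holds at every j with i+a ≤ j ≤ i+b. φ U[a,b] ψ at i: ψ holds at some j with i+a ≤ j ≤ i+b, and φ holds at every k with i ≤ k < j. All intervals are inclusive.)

Check (right → ((left ∨ ¬right) U[0,1] up)) at every j in [7,7]:
  j=7: antecedent true; consequent fails → ✗
Fails at j=7 → formula fails.

False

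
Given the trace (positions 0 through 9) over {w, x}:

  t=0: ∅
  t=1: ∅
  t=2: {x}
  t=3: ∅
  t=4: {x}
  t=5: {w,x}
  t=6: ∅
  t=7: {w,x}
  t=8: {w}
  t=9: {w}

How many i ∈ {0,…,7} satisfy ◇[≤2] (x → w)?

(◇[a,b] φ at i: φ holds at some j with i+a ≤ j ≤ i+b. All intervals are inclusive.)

8

Evaluate at each i in [0,7]:
  i=0: ✓ (witness j=0)
  i=1: ✓ (witness j=1)
  i=2: ✓ (witness j=3)
  i=3: ✓ (witness j=3)
  i=4: ✓ (witness j=5)
  i=5: ✓ (witness j=5)
  i=6: ✓ (witness j=6)
  i=7: ✓ (witness j=7)
Positions where it holds: {0, 1, 2, 3, 4, 5, 6, 7} → 8.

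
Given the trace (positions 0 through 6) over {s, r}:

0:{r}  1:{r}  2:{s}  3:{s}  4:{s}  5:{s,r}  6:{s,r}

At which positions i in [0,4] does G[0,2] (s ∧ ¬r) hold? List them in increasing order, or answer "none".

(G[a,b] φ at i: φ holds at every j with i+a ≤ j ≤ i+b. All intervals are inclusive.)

Evaluate at each i in [0,4]:
  i=0: ✗ (fails at j=0)
  i=1: ✗ (fails at j=1)
  i=2: ✓ (all of [2,4])
  i=3: ✗ (fails at j=5)
  i=4: ✗ (fails at j=5)

2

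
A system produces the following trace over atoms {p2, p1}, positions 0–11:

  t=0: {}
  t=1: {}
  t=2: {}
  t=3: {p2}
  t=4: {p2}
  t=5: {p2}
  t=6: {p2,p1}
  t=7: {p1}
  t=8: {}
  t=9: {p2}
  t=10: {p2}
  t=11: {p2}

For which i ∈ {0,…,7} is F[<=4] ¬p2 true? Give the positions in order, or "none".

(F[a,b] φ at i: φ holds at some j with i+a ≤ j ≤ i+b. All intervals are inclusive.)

0, 1, 2, 3, 4, 5, 6, 7

Evaluate at each i in [0,7]:
  i=0: ✓ (witness j=0)
  i=1: ✓ (witness j=1)
  i=2: ✓ (witness j=2)
  i=3: ✓ (witness j=7)
  i=4: ✓ (witness j=7)
  i=5: ✓ (witness j=7)
  i=6: ✓ (witness j=7)
  i=7: ✓ (witness j=7)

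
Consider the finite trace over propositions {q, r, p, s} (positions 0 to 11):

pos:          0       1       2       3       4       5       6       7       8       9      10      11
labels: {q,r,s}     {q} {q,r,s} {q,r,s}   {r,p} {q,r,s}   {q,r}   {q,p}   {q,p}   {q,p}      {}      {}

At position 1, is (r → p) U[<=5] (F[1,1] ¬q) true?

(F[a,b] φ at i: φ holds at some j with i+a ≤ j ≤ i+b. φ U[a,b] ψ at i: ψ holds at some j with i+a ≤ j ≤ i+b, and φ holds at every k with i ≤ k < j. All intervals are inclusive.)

Need some j in [1,6] with F[1,1] ¬q, and (r → p) at every k in [1,j-1].
  j=1: F[1,1] ¬q — fails (none in [2,2]).
  j=2: F[1,1] ¬q — fails (none in [3,3]).
  j=3: F[1,1] ¬q holds, but (r → p) fails at k=2 → not this j.
  j=4: F[1,1] ¬q — fails (none in [5,5]).
  j=5: F[1,1] ¬q — fails (none in [6,6]).
  j=6: F[1,1] ¬q — fails (none in [7,7]).
No j in the window works → until fails.

False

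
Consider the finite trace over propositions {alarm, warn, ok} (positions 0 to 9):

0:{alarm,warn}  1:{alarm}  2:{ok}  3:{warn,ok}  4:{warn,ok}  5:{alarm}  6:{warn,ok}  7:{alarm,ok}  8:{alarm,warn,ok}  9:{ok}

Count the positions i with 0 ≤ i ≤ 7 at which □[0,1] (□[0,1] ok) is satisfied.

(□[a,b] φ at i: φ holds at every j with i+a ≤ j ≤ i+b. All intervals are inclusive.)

3

Evaluate at each i in [0,7]:
  i=0: ✗ (fails at j=0)
  i=1: ✗ (fails at j=1)
  i=2: ✓ (all of [2,3])
  i=3: ✗ (fails at j=4)
  i=4: ✗ (fails at j=4)
  i=5: ✗ (fails at j=5)
  i=6: ✓ (all of [6,7])
  i=7: ✓ (all of [7,8])
Positions where it holds: {2, 6, 7} → 3.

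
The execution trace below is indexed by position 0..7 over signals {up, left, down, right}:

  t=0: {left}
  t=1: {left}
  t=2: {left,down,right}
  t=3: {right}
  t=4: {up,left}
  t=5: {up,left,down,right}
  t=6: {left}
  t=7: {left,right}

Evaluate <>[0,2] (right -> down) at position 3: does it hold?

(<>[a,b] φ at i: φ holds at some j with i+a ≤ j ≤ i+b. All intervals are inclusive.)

True

Check (right -> down) at each j in [3,5]:
  j=3: false
  j=4: true
  j=5: true
Found at j=4 → formula holds.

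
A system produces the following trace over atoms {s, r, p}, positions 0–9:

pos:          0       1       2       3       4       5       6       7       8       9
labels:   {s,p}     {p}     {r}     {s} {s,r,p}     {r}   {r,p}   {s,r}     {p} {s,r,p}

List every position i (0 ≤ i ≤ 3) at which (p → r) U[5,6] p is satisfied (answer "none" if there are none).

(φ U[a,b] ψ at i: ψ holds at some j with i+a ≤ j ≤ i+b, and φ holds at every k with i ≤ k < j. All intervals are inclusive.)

Evaluate at each i in [0,3]:
  i=0: ✗ (lhs fails at k=0 before rhs at j=6)
  i=1: ✗ (lhs fails at k=1 before rhs at j=6)
  i=2: ✓ (rhs at j=8; lhs holds on [2,7])
  i=3: ✓ (rhs at j=8; lhs holds on [3,7])

2, 3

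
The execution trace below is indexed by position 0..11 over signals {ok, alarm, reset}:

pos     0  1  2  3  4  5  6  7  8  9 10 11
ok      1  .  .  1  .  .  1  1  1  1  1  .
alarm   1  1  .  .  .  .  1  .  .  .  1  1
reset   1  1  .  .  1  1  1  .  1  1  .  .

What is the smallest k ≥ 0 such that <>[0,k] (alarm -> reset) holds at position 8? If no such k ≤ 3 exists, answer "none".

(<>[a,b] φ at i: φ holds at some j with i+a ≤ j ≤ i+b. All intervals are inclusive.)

Scan j = 8,9,… for (alarm -> reset):
  j=8: holds
First hit at j=8, so smallest k = 8-8 = 0.

0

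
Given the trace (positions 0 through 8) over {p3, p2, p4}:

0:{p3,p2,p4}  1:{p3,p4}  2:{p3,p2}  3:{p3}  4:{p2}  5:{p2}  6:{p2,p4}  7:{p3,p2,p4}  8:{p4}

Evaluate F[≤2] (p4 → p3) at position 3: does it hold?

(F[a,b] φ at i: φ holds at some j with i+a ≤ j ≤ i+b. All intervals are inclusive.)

Holds

Check (p4 → p3) at each j in [3,5]:
  j=3: true
  j=4: true
  j=5: true
Found at j=3 → formula holds.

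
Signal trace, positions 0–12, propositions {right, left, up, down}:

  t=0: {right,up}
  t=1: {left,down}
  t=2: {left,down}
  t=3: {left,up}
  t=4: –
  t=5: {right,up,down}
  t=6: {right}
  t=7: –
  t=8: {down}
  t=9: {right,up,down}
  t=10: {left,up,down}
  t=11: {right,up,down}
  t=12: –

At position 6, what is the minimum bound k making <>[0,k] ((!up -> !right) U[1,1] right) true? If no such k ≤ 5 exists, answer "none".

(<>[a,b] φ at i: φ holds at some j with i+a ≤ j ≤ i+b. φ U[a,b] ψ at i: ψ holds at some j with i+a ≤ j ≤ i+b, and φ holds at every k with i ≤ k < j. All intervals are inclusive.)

Scan j = 6,7,… for ((!up -> !right) U[1,1] right):
  j=6: fails
  j=7: fails
  j=8: holds
First hit at j=8, so smallest k = 8-6 = 2.

2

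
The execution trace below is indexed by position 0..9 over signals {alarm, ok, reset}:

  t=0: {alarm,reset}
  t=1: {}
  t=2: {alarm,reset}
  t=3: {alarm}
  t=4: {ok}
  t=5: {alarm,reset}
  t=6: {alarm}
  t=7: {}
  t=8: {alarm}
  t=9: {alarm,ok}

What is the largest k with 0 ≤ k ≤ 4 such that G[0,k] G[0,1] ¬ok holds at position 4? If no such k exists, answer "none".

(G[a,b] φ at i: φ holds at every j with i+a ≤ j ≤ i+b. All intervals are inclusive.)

none

G[0,1] ¬ok must hold from j=4 onward; find where it first fails.
  j=4: fails → no k works.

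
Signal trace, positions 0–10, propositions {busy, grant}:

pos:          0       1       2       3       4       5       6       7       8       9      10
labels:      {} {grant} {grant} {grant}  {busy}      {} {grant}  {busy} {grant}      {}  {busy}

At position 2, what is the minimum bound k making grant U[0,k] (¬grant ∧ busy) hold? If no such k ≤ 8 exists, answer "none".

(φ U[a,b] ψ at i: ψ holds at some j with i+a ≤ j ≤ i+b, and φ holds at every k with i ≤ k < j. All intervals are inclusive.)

2

Need earliest j ≥ 2 with (¬grant ∧ busy), and grant at every k in [2,j-1].
  j=2: rhs fails.
  j=3: rhs fails.
  j=4: rhs holds; lhs holds on [2,3]. k = 2.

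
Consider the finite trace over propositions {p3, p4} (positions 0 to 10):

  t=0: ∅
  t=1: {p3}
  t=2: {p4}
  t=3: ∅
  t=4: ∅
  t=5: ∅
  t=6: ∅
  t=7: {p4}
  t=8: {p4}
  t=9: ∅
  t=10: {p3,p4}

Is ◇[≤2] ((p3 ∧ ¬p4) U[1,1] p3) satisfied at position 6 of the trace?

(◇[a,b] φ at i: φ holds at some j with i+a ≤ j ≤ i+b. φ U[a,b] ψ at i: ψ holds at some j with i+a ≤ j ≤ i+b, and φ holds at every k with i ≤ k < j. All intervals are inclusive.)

Does not hold

Check ((p3 ∧ ¬p4) U[1,1] p3) at each j in [6,8]:
  j=6: fails
  j=7: fails
  j=8: fails
No position in the window satisfies it → formula fails.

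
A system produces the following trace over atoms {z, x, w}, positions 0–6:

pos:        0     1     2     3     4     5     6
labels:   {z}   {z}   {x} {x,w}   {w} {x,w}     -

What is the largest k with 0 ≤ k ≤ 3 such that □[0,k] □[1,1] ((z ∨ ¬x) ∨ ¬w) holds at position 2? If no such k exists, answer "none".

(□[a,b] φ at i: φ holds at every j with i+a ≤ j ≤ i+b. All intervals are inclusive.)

□[1,1] ((z ∨ ¬x) ∨ ¬w) must hold from j=2 onward; find where it first fails.
  j=2: fails → no k works.

none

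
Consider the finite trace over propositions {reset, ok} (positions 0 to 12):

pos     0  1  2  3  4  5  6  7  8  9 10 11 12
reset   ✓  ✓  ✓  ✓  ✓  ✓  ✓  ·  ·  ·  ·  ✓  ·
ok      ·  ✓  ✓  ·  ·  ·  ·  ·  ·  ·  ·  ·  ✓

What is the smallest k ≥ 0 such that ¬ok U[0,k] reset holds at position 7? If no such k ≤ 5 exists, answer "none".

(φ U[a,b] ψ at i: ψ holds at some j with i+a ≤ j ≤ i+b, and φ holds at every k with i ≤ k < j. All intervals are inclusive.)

Need earliest j ≥ 7 with reset, and ¬ok at every k in [7,j-1].
  j=7: rhs fails.
  j=8: rhs fails.
  j=9: rhs fails.
  j=10: rhs fails.
  j=11: rhs holds; lhs holds on [7,10]. k = 4.

4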